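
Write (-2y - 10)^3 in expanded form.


Expand (-2y - 10)^3 by repeated multiplication:
  (-2y - 10)^2 = 4y^2 + 40y + 100
= -8y^3 - 120y^2 - 600y - 1000


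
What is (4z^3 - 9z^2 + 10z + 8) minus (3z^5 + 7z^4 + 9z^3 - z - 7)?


Distribute the minus sign:
  (4z^3 - 9z^2 + 10z + 8)
- (3z^5 + 7z^4 + 9z^3 - z - 7)
Negate second polynomial: -3z^5 - 7z^4 - 9z^3 + z + 7
Add: -3z^5 - 7z^4 - 5z^3 - 9z^2 + 11z + 15


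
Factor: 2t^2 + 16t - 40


Roots satisfy r1 + r2 = -b/a = -8 and r1*r2 = c/a = -20.
So r1 = -10, r2 = 2.
2t^2 + 16t - 40 = 2(t - r1)(t - r2) = 2(t + 10)(t - 2)


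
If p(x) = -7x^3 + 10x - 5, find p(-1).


Using direct substitution:
  -7 * (-1)^3 = 7
  0 * (-1)^2 = 0
  10 * (-1)^1 = -10
  constant: -5
Sum = 7 + 0 - 10 - 5 = -8


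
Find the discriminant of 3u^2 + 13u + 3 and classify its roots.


D = b^2 - 4ac = (13)^2 - 4(3)(3) = 169 - 36 = 133
Since D > 0: two distinct irrational roots


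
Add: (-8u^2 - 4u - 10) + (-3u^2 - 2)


Align terms by degree and add:
  -8u^2 - 4u - 10
  -3u^2 - 2
= -11u^2 - 4u - 12


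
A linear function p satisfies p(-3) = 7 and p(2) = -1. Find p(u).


p(u) = mu + b. Using p(-3)=7, p(2)=-1:
m = (7 + 1)/(-3 - 2) = 8/-5 = -8/5
b = 7 - m*(-3) = 7 - 24/5 = 11/5
p(u) = -(8/5)u + (11/5)


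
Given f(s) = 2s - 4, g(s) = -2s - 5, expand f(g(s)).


Substitute g(s) into f:
f(g(s)) = 2*(-2s - 5) + (-4)
Expand and combine: -4s - 14


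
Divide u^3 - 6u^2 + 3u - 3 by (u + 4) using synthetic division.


Synthetic division with c = -4. Coefficients: 1, -6, 3, -3
Bring down 1.
  1 * -4 = -4; -4 - 6 = -10
  -10 * -4 = 40; 40 + 3 = 43
  43 * -4 = -172; -172 - 3 = -175
Quotient: u^2 - 10u + 43, Remainder: -175


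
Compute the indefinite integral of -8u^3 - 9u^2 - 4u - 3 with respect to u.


Reverse power rule on each term:
  ∫ -8u^3 du = -2u^4
  ∫ -9u^2 du = -3u^3
  ∫ -4u du = -2u^2
  ∫ -3 du = -3u
F(u) = -2u^4 - 3u^3 - 2u^2 - 3u + C


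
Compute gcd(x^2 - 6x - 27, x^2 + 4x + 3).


Factor each:
  x^2 - 6x - 27 = (x + 3)(x - 9)
  x^2 + 4x + 3 = (x + 3)(x + 1)
Common monic factor: x + 3


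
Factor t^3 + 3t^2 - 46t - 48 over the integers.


Try integer roots (divisors of -48). t=-8: p(-8)=0.
Divide out (t + 8): quotient is t^2 - 5t - 6.
Factor the quadratic: (t - 6)(t + 1)
Result: (t + 8)(t - 6)(t + 1)


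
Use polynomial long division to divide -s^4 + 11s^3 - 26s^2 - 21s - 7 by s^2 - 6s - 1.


(-s^4 + 11s^3 - 26s^2 - 21s - 7) / (s^2 - 6s - 1)
Step 1: -s^2 * (s^2 - 6s - 1) = -s^4 + 6s^3 + s^2; subtract.
Step 2: 5s * (s^2 - 6s - 1) = 5s^3 - 30s^2 - 5s; subtract.
Step 3: 3 * (s^2 - 6s - 1) = 3s^2 - 18s - 3; subtract.
Quotient: -s^2 + 5s + 3, Remainder: 2s - 4


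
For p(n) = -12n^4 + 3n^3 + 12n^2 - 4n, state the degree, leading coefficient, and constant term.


Highest power of n is 4, with coefficient -12. Constant term is 0.
Degree = 4, leading coefficient = -12, constant term = 0


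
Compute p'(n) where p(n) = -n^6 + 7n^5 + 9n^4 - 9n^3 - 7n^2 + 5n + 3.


Apply the power rule term by term:
  d/dn(-n^6) = -6n^5
  d/dn(7n^5) = 35n^4
  d/dn(9n^4) = 36n^3
  d/dn(-9n^3) = -27n^2
  d/dn(-7n^2) = -14n
  d/dn(5n) = 5
  d/dn(3) = 0
p'(n) = -6n^5 + 35n^4 + 36n^3 - 27n^2 - 14n + 5


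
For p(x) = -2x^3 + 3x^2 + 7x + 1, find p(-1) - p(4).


p(-1) = -1
p(4) = -51
p(-1) - p(4) = -1 + 51 = 50


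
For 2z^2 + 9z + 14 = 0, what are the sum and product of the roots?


For az^2+bz+c=0: sum = -b/a, product = c/a.
a=2, b=9, c=14
Sum = -(9)/2 = -9/2
Product = (14)/2 = 7


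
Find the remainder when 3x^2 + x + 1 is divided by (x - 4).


By the Remainder Theorem, the remainder equals p(4):
  3*(4)^2 = 48
  1*(4)^1 = 4
  constant: 1
Sum: 48 + 4 + 1 = 53


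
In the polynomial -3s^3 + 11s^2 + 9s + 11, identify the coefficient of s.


Read off the coefficient of s: 9


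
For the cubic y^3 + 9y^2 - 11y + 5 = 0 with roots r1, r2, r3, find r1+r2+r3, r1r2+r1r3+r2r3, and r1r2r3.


Monic cubic y^3+by^2+cy+d=0: sum=-b, pairwise sum=c, product=-d.
b=9, c=-11, d=5
r1+r2+r3 = -9
r1r2+r1r3+r2r3 = -11
r1r2r3 = -5


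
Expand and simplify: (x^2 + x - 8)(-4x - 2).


Distribute each term of the first polynomial:
  (x^2)(-4x - 2) = -4x^3 - 2x^2
  (x)(-4x - 2) = -4x^2 - 2x
  (-8)(-4x - 2) = 32x + 16
Sum: -4x^3 - 6x^2 + 30x + 16


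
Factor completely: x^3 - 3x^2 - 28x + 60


Try integer roots (divisors of 60). x=-5: p(-5)=0.
Divide out (x + 5): quotient is x^2 - 8x + 12.
Factor the quadratic: (x - 6)(x - 2)
Result: (x + 5)(x - 6)(x - 2)


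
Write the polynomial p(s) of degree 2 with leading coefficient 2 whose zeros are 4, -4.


p(s) = 2(s - 4)(s + 4)
Expand: 2s^2 - 32


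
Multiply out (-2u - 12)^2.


Expand (-2u - 12)^2 by repeated multiplication:
= 4u^2 + 48u + 144


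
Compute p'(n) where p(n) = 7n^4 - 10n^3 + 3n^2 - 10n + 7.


Apply the power rule term by term:
  d/dn(7n^4) = 28n^3
  d/dn(-10n^3) = -30n^2
  d/dn(3n^2) = 6n
  d/dn(-10n) = -10
  d/dn(7) = 0
p'(n) = 28n^3 - 30n^2 + 6n - 10


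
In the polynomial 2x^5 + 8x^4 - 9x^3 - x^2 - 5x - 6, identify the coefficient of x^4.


Read off the coefficient of x^4: 8


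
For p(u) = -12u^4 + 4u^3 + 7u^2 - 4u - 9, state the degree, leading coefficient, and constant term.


Highest power of u is 4, with coefficient -12. Constant term is -9.
Degree = 4, leading coefficient = -12, constant term = -9


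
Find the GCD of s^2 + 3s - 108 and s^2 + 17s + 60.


Factor each:
  s^2 + 3s - 108 = (s + 12)(s - 9)
  s^2 + 17s + 60 = (s + 12)(s + 5)
Common monic factor: s + 12


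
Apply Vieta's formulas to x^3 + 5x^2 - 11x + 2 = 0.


Monic cubic x^3+bx^2+cx+d=0: sum=-b, pairwise sum=c, product=-d.
b=5, c=-11, d=2
r1+r2+r3 = -5
r1r2+r1r3+r2r3 = -11
r1r2r3 = -2


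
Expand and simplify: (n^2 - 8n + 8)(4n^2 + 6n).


Distribute each term of the first polynomial:
  (n^2)(4n^2 + 6n) = 4n^4 + 6n^3
  (-8n)(4n^2 + 6n) = -32n^3 - 48n^2
  (8)(4n^2 + 6n) = 32n^2 + 48n
Sum: 4n^4 - 26n^3 - 16n^2 + 48n


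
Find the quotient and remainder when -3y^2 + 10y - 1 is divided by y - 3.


(-3y^2 + 10y - 1) / (y - 3)
Step 1: -3y * (y - 3) = -3y^2 + 9y; subtract.
Step 2: 1 * (y - 3) = y - 3; subtract.
Quotient: -3y + 1, Remainder: 2


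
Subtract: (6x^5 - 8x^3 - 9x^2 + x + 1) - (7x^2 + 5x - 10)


Distribute the minus sign:
  (6x^5 - 8x^3 - 9x^2 + x + 1)
- (7x^2 + 5x - 10)
Negate second polynomial: -7x^2 - 5x + 10
Add: 6x^5 - 8x^3 - 16x^2 - 4x + 11


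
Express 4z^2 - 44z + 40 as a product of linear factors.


Roots satisfy r1 + r2 = -b/a = 11 and r1*r2 = c/a = 10.
So r1 = 10, r2 = 1.
4z^2 - 44z + 40 = 4(z - r1)(z - r2) = 4(z - 10)(z - 1)


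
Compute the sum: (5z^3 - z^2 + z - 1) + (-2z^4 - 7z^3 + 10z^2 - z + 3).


Align terms by degree and add:
  5z^3 - z^2 + z - 1
  -2z^4 - 7z^3 + 10z^2 - z + 3
= -2z^4 - 2z^3 + 9z^2 + 2


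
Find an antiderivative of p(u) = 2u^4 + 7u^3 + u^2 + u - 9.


Reverse power rule on each term:
  ∫ 2u^4 du = (2/5)u^5
  ∫ 7u^3 du = (7/4)u^4
  ∫ u^2 du = (1/3)u^3
  ∫ u du = (1/2)u^2
  ∫ -9 du = -9u
F(u) = (2/5)u^5 + (7/4)u^4 + (1/3)u^3 + (1/2)u^2 - 9u + C


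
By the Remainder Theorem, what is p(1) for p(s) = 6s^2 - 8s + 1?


By the Remainder Theorem, the remainder equals p(1):
  6*(1)^2 = 6
  -8*(1)^1 = -8
  constant: 1
Sum: 6 - 8 + 1 = -1


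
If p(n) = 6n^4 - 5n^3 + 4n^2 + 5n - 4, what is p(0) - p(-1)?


p(0) = -4
p(-1) = 6
p(0) - p(-1) = -4 - 6 = -10


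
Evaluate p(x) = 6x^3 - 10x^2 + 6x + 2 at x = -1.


Using direct substitution:
  6 * (-1)^3 = -6
  -10 * (-1)^2 = -10
  6 * (-1)^1 = -6
  constant: 2
Sum = -6 - 10 - 6 + 2 = -20


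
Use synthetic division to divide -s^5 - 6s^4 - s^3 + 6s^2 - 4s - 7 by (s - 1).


Synthetic division with c = 1. Coefficients: -1, -6, -1, 6, -4, -7
Bring down -1.
  -1 * 1 = -1; -1 - 6 = -7
  -7 * 1 = -7; -7 - 1 = -8
  -8 * 1 = -8; -8 + 6 = -2
  -2 * 1 = -2; -2 - 4 = -6
  -6 * 1 = -6; -6 - 7 = -13
Quotient: -s^4 - 7s^3 - 8s^2 - 2s - 6, Remainder: -13


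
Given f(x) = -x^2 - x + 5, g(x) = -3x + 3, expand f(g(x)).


Substitute g(x) into f:
f(g(x)) = -1*(-3x + 3)^2 + (-1)*(-3x + 3) + 5
(-3x + 3)^2 = 9x^2 - 18x + 9
Expand and combine: -9x^2 + 21x - 7


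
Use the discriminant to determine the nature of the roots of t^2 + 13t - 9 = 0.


D = b^2 - 4ac = (13)^2 - 4(1)(-9) = 169 + 36 = 205
Since D > 0: two distinct irrational roots


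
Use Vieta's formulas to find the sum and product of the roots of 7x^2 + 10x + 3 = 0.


For ax^2+bx+c=0: sum = -b/a, product = c/a.
a=7, b=10, c=3
Sum = -(10)/7 = -10/7
Product = (3)/7 = 3/7


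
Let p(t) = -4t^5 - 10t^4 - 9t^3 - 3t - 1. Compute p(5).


Using direct substitution:
  -4 * (5)^5 = -12500
  -10 * (5)^4 = -6250
  -9 * (5)^3 = -1125
  0 * (5)^2 = 0
  -3 * (5)^1 = -15
  constant: -1
Sum = -12500 - 6250 - 1125 + 0 - 15 - 1 = -19891


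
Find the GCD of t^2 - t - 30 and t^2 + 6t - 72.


Factor each:
  t^2 - t - 30 = (t - 6)(t + 5)
  t^2 + 6t - 72 = (t - 6)(t + 12)
Common monic factor: t - 6


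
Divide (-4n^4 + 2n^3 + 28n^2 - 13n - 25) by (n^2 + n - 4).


(-4n^4 + 2n^3 + 28n^2 - 13n - 25) / (n^2 + n - 4)
Step 1: -4n^2 * (n^2 + n - 4) = -4n^4 - 4n^3 + 16n^2; subtract.
Step 2: 6n * (n^2 + n - 4) = 6n^3 + 6n^2 - 24n; subtract.
Step 3: 6 * (n^2 + n - 4) = 6n^2 + 6n - 24; subtract.
Quotient: -4n^2 + 6n + 6, Remainder: 5n - 1


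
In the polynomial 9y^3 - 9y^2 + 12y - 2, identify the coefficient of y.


Read off the coefficient of y: 12


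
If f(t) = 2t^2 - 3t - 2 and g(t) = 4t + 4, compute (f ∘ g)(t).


Substitute g(t) into f:
f(g(t)) = 2*(4t + 4)^2 + (-3)*(4t + 4) + (-2)
(4t + 4)^2 = 16t^2 + 32t + 16
Expand and combine: 32t^2 + 52t + 18


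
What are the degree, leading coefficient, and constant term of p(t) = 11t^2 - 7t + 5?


Highest power of t is 2, with coefficient 11. Constant term is 5.
Degree = 2, leading coefficient = 11, constant term = 5


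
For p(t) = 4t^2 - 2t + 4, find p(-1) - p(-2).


p(-1) = 10
p(-2) = 24
p(-1) - p(-2) = 10 - 24 = -14


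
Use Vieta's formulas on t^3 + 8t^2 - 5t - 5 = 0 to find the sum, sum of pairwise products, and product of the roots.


Monic cubic t^3+bt^2+ct+d=0: sum=-b, pairwise sum=c, product=-d.
b=8, c=-5, d=-5
r1+r2+r3 = -8
r1r2+r1r3+r2r3 = -5
r1r2r3 = 5


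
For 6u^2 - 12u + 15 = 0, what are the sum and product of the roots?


For au^2+bu+c=0: sum = -b/a, product = c/a.
a=6, b=-12, c=15
Sum = -(-12)/6 = 2
Product = (15)/6 = 5/2


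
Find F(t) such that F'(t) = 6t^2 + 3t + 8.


Reverse power rule on each term:
  ∫ 6t^2 dt = 2t^3
  ∫ 3t dt = (3/2)t^2
  ∫ 8 dt = 8t
F(t) = 2t^3 + (3/2)t^2 + 8t + C


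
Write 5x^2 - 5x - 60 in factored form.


Roots satisfy r1 + r2 = -b/a = 1 and r1*r2 = c/a = -12.
So r1 = 4, r2 = -3.
5x^2 - 5x - 60 = 5(x - r1)(x - r2) = 5(x - 4)(x + 3)


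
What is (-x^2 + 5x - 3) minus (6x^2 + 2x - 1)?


Distribute the minus sign:
  (-x^2 + 5x - 3)
- (6x^2 + 2x - 1)
Negate second polynomial: -6x^2 - 2x + 1
Add: -7x^2 + 3x - 2


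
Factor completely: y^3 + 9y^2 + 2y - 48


Try integer roots (divisors of -48). y=2: p(2)=0.
Divide out (y - 2): quotient is y^2 + 11y + 24.
Factor the quadratic: (y + 8)(y + 3)
Result: (y - 2)(y + 8)(y + 3)


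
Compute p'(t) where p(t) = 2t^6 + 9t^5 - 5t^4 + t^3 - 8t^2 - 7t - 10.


Apply the power rule term by term:
  d/dt(2t^6) = 12t^5
  d/dt(9t^5) = 45t^4
  d/dt(-5t^4) = -20t^3
  d/dt(t^3) = 3t^2
  d/dt(-8t^2) = -16t
  d/dt(-7t) = -7
  d/dt(-10) = 0
p'(t) = 12t^5 + 45t^4 - 20t^3 + 3t^2 - 16t - 7


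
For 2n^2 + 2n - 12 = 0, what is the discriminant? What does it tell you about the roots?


D = b^2 - 4ac = (2)^2 - 4(2)(-12) = 4 + 96 = 100
Since D > 0: two distinct rational roots


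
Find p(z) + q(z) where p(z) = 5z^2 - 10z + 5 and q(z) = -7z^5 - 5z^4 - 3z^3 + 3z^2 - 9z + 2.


Align terms by degree and add:
  5z^2 - 10z + 5
  -7z^5 - 5z^4 - 3z^3 + 3z^2 - 9z + 2
= -7z^5 - 5z^4 - 3z^3 + 8z^2 - 19z + 7


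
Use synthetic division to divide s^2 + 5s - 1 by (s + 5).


Synthetic division with c = -5. Coefficients: 1, 5, -1
Bring down 1.
  1 * -5 = -5; -5 + 5 = 0
  0 * -5 = 0; 0 - 1 = -1
Quotient: s, Remainder: -1


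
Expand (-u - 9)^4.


Expand (-u - 9)^4 by repeated multiplication:
  (-u - 9)^2 = u^2 + 18u + 81
  (-u - 9)^3 = -u^3 - 27u^2 - 243u - 729
= u^4 + 36u^3 + 486u^2 + 2916u + 6561


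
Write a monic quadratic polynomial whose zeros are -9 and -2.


p(y) = (y + 9)(y + 2)
Expand: y^2 + 11y + 18


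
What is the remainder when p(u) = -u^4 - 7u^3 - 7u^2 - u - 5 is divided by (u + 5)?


By the Remainder Theorem, the remainder equals p(-5):
  -1*(-5)^4 = -625
  -7*(-5)^3 = 875
  -7*(-5)^2 = -175
  -1*(-5)^1 = 5
  constant: -5
Sum: -625 + 875 - 175 + 5 - 5 = 75


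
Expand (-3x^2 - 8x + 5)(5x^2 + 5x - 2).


Distribute each term of the first polynomial:
  (-3x^2)(5x^2 + 5x - 2) = -15x^4 - 15x^3 + 6x^2
  (-8x)(5x^2 + 5x - 2) = -40x^3 - 40x^2 + 16x
  (5)(5x^2 + 5x - 2) = 25x^2 + 25x - 10
Sum: -15x^4 - 55x^3 - 9x^2 + 41x - 10


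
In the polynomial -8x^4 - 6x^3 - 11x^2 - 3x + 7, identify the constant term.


Read off the constant term: 7


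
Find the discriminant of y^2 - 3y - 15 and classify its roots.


D = b^2 - 4ac = (-3)^2 - 4(1)(-15) = 9 + 60 = 69
Since D > 0: two distinct irrational roots


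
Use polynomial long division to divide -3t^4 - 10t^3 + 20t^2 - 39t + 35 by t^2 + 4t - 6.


(-3t^4 - 10t^3 + 20t^2 - 39t + 35) / (t^2 + 4t - 6)
Step 1: -3t^2 * (t^2 + 4t - 6) = -3t^4 - 12t^3 + 18t^2; subtract.
Step 2: 2t * (t^2 + 4t - 6) = 2t^3 + 8t^2 - 12t; subtract.
Step 3: -6 * (t^2 + 4t - 6) = -6t^2 - 24t + 36; subtract.
Quotient: -3t^2 + 2t - 6, Remainder: -3t - 1


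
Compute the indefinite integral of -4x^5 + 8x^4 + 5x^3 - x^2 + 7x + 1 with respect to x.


Reverse power rule on each term:
  ∫ -4x^5 dx = -(2/3)x^6
  ∫ 8x^4 dx = (8/5)x^5
  ∫ 5x^3 dx = (5/4)x^4
  ∫ -x^2 dx = -(1/3)x^3
  ∫ 7x dx = (7/2)x^2
  ∫ 1 dx = x
F(x) = -(2/3)x^6 + (8/5)x^5 + (5/4)x^4 - (1/3)x^3 + (7/2)x^2 + x + C


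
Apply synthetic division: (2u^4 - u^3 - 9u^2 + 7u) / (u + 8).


Synthetic division with c = -8. Coefficients: 2, -1, -9, 7, 0
Bring down 2.
  2 * -8 = -16; -16 - 1 = -17
  -17 * -8 = 136; 136 - 9 = 127
  127 * -8 = -1016; -1016 + 7 = -1009
  -1009 * -8 = 8072; 8072 + 0 = 8072
Quotient: 2u^3 - 17u^2 + 127u - 1009, Remainder: 8072


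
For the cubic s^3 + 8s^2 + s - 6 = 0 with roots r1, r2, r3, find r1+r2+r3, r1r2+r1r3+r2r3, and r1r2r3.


Monic cubic s^3+bs^2+cs+d=0: sum=-b, pairwise sum=c, product=-d.
b=8, c=1, d=-6
r1+r2+r3 = -8
r1r2+r1r3+r2r3 = 1
r1r2r3 = 6


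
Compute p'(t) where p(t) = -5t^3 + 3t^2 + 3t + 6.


Apply the power rule term by term:
  d/dt(-5t^3) = -15t^2
  d/dt(3t^2) = 6t
  d/dt(3t) = 3
  d/dt(6) = 0
p'(t) = -15t^2 + 6t + 3


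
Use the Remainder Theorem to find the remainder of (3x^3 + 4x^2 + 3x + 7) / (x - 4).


By the Remainder Theorem, the remainder equals p(4):
  3*(4)^3 = 192
  4*(4)^2 = 64
  3*(4)^1 = 12
  constant: 7
Sum: 192 + 64 + 12 + 7 = 275


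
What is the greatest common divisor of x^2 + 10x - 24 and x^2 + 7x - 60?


Factor each:
  x^2 + 10x - 24 = (x + 12)(x - 2)
  x^2 + 7x - 60 = (x + 12)(x - 5)
Common monic factor: x + 12


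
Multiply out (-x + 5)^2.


Expand (-x + 5)^2 by repeated multiplication:
= x^2 - 10x + 25


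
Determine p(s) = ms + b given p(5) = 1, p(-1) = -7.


p(s) = ms + b. Using p(5)=1, p(-1)=-7:
m = (1 + 7)/(5 + 1) = 8/6 = 4/3
b = 1 - m*(5) = 1 - 20/3 = -17/3
p(s) = (4/3)s - (17/3)


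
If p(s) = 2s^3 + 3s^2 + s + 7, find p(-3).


Using direct substitution:
  2 * (-3)^3 = -54
  3 * (-3)^2 = 27
  1 * (-3)^1 = -3
  constant: 7
Sum = -54 + 27 - 3 + 7 = -23


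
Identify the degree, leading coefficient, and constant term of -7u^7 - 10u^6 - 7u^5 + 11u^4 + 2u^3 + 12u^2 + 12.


Highest power of u is 7, with coefficient -7. Constant term is 12.
Degree = 7, leading coefficient = -7, constant term = 12


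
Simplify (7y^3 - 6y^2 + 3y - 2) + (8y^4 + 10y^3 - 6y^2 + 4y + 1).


Align terms by degree and add:
  7y^3 - 6y^2 + 3y - 2
+ 8y^4 + 10y^3 - 6y^2 + 4y + 1
= 8y^4 + 17y^3 - 12y^2 + 7y - 1


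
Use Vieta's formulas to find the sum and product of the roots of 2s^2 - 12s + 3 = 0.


For as^2+bs+c=0: sum = -b/a, product = c/a.
a=2, b=-12, c=3
Sum = -(-12)/2 = 6
Product = (3)/2 = 3/2


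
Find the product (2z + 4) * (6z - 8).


Distribute each term of the first polynomial:
  (2z)(6z - 8) = 12z^2 - 16z
  (4)(6z - 8) = 24z - 32
Sum: 12z^2 + 8z - 32


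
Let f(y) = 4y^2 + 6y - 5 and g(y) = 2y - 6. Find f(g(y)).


Substitute g(y) into f:
f(g(y)) = 4*(2y - 6)^2 + 6*(2y - 6) + (-5)
(2y - 6)^2 = 4y^2 - 24y + 36
Expand and combine: 16y^2 - 84y + 103


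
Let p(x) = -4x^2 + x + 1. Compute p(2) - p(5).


p(2) = -13
p(5) = -94
p(2) - p(5) = -13 + 94 = 81


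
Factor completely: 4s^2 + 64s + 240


Roots satisfy r1 + r2 = -b/a = -16 and r1*r2 = c/a = 60.
So r1 = -10, r2 = -6.
4s^2 + 64s + 240 = 4(s - r1)(s - r2) = 4(s + 10)(s + 6)


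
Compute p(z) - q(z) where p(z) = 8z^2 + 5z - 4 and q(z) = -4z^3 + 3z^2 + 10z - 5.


Distribute the minus sign:
  (8z^2 + 5z - 4)
- (-4z^3 + 3z^2 + 10z - 5)
Negate second polynomial: 4z^3 - 3z^2 - 10z + 5
Add: 4z^3 + 5z^2 - 5z + 1


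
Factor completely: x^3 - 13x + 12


Try integer roots (divisors of 12). x=-4: p(-4)=0.
Divide out (x + 4): quotient is x^2 - 4x + 3.
Factor the quadratic: (x - 1)(x - 3)
Result: (x + 4)(x - 1)(x - 3)


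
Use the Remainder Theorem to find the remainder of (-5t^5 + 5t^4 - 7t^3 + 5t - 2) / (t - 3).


By the Remainder Theorem, the remainder equals p(3):
  -5*(3)^5 = -1215
  5*(3)^4 = 405
  -7*(3)^3 = -189
  0*(3)^2 = 0
  5*(3)^1 = 15
  constant: -2
Sum: -1215 + 405 - 189 + 0 + 15 - 2 = -986


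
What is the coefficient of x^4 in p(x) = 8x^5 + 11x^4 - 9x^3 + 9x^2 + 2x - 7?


Read off the coefficient of x^4: 11


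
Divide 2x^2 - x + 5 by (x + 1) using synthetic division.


Synthetic division with c = -1. Coefficients: 2, -1, 5
Bring down 2.
  2 * -1 = -2; -2 - 1 = -3
  -3 * -1 = 3; 3 + 5 = 8
Quotient: 2x - 3, Remainder: 8


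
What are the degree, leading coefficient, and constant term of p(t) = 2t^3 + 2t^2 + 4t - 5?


Highest power of t is 3, with coefficient 2. Constant term is -5.
Degree = 3, leading coefficient = 2, constant term = -5


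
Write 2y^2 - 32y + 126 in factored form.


Roots satisfy r1 + r2 = -b/a = 16 and r1*r2 = c/a = 63.
So r1 = 9, r2 = 7.
2y^2 - 32y + 126 = 2(y - r1)(y - r2) = 2(y - 9)(y - 7)


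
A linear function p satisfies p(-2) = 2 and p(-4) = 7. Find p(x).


p(x) = mx + b. Using p(-2)=2, p(-4)=7:
m = (2 - 7)/(-2 + 4) = -5/2 = -5/2
b = 2 - m*(-2) = 2 - 5 = -3
p(x) = -(5/2)x - 3


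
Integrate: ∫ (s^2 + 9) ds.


Reverse power rule on each term:
  ∫ s^2 ds = (1/3)s^3
  ∫ 9 ds = 9s
F(s) = (1/3)s^3 + 9s + C


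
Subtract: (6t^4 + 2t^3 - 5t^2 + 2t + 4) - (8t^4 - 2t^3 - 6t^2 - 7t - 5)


Distribute the minus sign:
  (6t^4 + 2t^3 - 5t^2 + 2t + 4)
- (8t^4 - 2t^3 - 6t^2 - 7t - 5)
Negate second polynomial: -8t^4 + 2t^3 + 6t^2 + 7t + 5
Add: -2t^4 + 4t^3 + t^2 + 9t + 9


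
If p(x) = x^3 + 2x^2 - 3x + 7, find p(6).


Using direct substitution:
  1 * (6)^3 = 216
  2 * (6)^2 = 72
  -3 * (6)^1 = -18
  constant: 7
Sum = 216 + 72 - 18 + 7 = 277


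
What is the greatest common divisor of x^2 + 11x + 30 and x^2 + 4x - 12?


Factor each:
  x^2 + 11x + 30 = (x + 6)(x + 5)
  x^2 + 4x - 12 = (x + 6)(x - 2)
Common monic factor: x + 6


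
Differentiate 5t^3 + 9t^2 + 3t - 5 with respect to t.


Apply the power rule term by term:
  d/dt(5t^3) = 15t^2
  d/dt(9t^2) = 18t
  d/dt(3t) = 3
  d/dt(-5) = 0
p'(t) = 15t^2 + 18t + 3


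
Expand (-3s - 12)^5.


Expand (-3s - 12)^5 by repeated multiplication:
  (-3s - 12)^2 = 9s^2 + 72s + 144
  (-3s - 12)^3 = -27s^3 - 324s^2 - 1296s - 1728
  (-3s - 12)^4 = 81s^4 + 1296s^3 + 7776s^2 + 20736s + 20736
= -243s^5 - 4860s^4 - 38880s^3 - 155520s^2 - 311040s - 248832


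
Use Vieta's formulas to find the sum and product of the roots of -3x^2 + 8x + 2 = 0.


For ax^2+bx+c=0: sum = -b/a, product = c/a.
a=-3, b=8, c=2
Sum = -(8)/-3 = 8/3
Product = (2)/-3 = -2/3


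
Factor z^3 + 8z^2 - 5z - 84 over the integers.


Try integer roots (divisors of -84). z=-7: p(-7)=0.
Divide out (z + 7): quotient is z^2 + z - 12.
Factor the quadratic: (z - 3)(z + 4)
Result: (z + 7)(z - 3)(z + 4)


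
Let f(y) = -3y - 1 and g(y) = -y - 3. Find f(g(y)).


Substitute g(y) into f:
f(g(y)) = -3*(-y - 3) + (-1)
Expand and combine: 3y + 8


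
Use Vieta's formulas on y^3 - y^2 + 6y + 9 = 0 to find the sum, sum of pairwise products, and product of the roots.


Monic cubic y^3+by^2+cy+d=0: sum=-b, pairwise sum=c, product=-d.
b=-1, c=6, d=9
r1+r2+r3 = 1
r1r2+r1r3+r2r3 = 6
r1r2r3 = -9


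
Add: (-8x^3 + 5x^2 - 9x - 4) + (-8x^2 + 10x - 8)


Align terms by degree and add:
  -8x^3 + 5x^2 - 9x - 4
  -8x^2 + 10x - 8
= -8x^3 - 3x^2 + x - 12


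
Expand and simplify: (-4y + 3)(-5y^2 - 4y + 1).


Distribute each term of the first polynomial:
  (-4y)(-5y^2 - 4y + 1) = 20y^3 + 16y^2 - 4y
  (3)(-5y^2 - 4y + 1) = -15y^2 - 12y + 3
Sum: 20y^3 + y^2 - 16y + 3


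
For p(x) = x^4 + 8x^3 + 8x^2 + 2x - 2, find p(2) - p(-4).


p(2) = 114
p(-4) = -138
p(2) - p(-4) = 114 + 138 = 252


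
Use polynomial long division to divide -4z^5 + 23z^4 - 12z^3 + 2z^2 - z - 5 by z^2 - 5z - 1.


(-4z^5 + 23z^4 - 12z^3 + 2z^2 - z - 5) / (z^2 - 5z - 1)
Step 1: -4z^3 * (z^2 - 5z - 1) = -4z^5 + 20z^4 + 4z^3; subtract.
Step 2: 3z^2 * (z^2 - 5z - 1) = 3z^4 - 15z^3 - 3z^2; subtract.
Step 3: -z * (z^2 - 5z - 1) = -z^3 + 5z^2 + z; subtract.
Step 4: 0 * (z^2 - 5z - 1) = 0; subtract.
Quotient: -4z^3 + 3z^2 - z, Remainder: -2z - 5


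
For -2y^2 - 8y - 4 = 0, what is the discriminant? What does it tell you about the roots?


D = b^2 - 4ac = (-8)^2 - 4(-2)(-4) = 64 - 32 = 32
Since D > 0: two distinct irrational roots


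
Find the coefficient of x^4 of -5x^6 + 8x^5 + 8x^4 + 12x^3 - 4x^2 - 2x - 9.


Read off the coefficient of x^4: 8


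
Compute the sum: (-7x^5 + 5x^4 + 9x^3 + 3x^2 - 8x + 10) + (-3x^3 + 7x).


Align terms by degree and add:
  -7x^5 + 5x^4 + 9x^3 + 3x^2 - 8x + 10
  -3x^3 + 7x
= -7x^5 + 5x^4 + 6x^3 + 3x^2 - x + 10


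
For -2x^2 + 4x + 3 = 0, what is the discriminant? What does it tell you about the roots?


D = b^2 - 4ac = (4)^2 - 4(-2)(3) = 16 + 24 = 40
Since D > 0: two distinct irrational roots


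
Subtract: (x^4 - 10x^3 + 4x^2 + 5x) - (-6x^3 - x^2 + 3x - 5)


Distribute the minus sign:
  (x^4 - 10x^3 + 4x^2 + 5x)
- (-6x^3 - x^2 + 3x - 5)
Negate second polynomial: 6x^3 + x^2 - 3x + 5
Add: x^4 - 4x^3 + 5x^2 + 2x + 5


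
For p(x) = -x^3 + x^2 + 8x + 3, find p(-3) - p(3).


p(-3) = 15
p(3) = 9
p(-3) - p(3) = 15 - 9 = 6


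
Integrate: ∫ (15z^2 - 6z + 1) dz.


Reverse power rule on each term:
  ∫ 15z^2 dz = 5z^3
  ∫ -6z dz = -3z^2
  ∫ 1 dz = z
F(z) = 5z^3 - 3z^2 + z + C


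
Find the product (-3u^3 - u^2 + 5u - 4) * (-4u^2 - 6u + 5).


Distribute each term of the first polynomial:
  (-3u^3)(-4u^2 - 6u + 5) = 12u^5 + 18u^4 - 15u^3
  (-u^2)(-4u^2 - 6u + 5) = 4u^4 + 6u^3 - 5u^2
  (5u)(-4u^2 - 6u + 5) = -20u^3 - 30u^2 + 25u
  (-4)(-4u^2 - 6u + 5) = 16u^2 + 24u - 20
Sum: 12u^5 + 22u^4 - 29u^3 - 19u^2 + 49u - 20


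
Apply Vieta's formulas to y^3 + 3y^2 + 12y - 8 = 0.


Monic cubic y^3+by^2+cy+d=0: sum=-b, pairwise sum=c, product=-d.
b=3, c=12, d=-8
r1+r2+r3 = -3
r1r2+r1r3+r2r3 = 12
r1r2r3 = 8


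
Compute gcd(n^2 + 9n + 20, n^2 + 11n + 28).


Factor each:
  n^2 + 9n + 20 = (n + 4)(n + 5)
  n^2 + 11n + 28 = (n + 4)(n + 7)
Common monic factor: n + 4


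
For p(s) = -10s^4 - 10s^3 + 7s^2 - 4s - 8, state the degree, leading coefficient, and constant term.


Highest power of s is 4, with coefficient -10. Constant term is -8.
Degree = 4, leading coefficient = -10, constant term = -8


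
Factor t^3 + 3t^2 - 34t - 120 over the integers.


Try integer roots (divisors of -120). t=-5: p(-5)=0.
Divide out (t + 5): quotient is t^2 - 2t - 24.
Factor the quadratic: (t - 6)(t + 4)
Result: (t + 5)(t - 6)(t + 4)


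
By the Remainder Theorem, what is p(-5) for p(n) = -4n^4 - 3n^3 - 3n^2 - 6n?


By the Remainder Theorem, the remainder equals p(-5):
  -4*(-5)^4 = -2500
  -3*(-5)^3 = 375
  -3*(-5)^2 = -75
  -6*(-5)^1 = 30
  constant: 0
Sum: -2500 + 375 - 75 + 30 + 0 = -2170


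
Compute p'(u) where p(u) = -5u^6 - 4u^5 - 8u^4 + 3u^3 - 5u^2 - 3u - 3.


Apply the power rule term by term:
  d/du(-5u^6) = -30u^5
  d/du(-4u^5) = -20u^4
  d/du(-8u^4) = -32u^3
  d/du(3u^3) = 9u^2
  d/du(-5u^2) = -10u
  d/du(-3u) = -3
  d/du(-3) = 0
p'(u) = -30u^5 - 20u^4 - 32u^3 + 9u^2 - 10u - 3


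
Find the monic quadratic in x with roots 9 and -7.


p(x) = (x - 9)(x + 7)
Expand: x^2 - 2x - 63


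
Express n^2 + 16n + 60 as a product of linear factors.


Roots satisfy r1 + r2 = -b/a = -16 and r1*r2 = c/a = 60.
So r1 = -6, r2 = -10.
n^2 + 16n + 60 = (n - r1)(n - r2) = (n + 6)(n + 10)


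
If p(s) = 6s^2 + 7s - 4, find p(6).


Using direct substitution:
  6 * (6)^2 = 216
  7 * (6)^1 = 42
  constant: -4
Sum = 216 + 42 - 4 = 254


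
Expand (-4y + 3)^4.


Expand (-4y + 3)^4 by repeated multiplication:
  (-4y + 3)^2 = 16y^2 - 24y + 9
  (-4y + 3)^3 = -64y^3 + 144y^2 - 108y + 27
= 256y^4 - 768y^3 + 864y^2 - 432y + 81


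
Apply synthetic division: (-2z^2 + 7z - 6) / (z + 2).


Synthetic division with c = -2. Coefficients: -2, 7, -6
Bring down -2.
  -2 * -2 = 4; 4 + 7 = 11
  11 * -2 = -22; -22 - 6 = -28
Quotient: -2z + 11, Remainder: -28


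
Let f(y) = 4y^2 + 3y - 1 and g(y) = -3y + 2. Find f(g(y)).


Substitute g(y) into f:
f(g(y)) = 4*(-3y + 2)^2 + 3*(-3y + 2) + (-1)
(-3y + 2)^2 = 9y^2 - 12y + 4
Expand and combine: 36y^2 - 57y + 21


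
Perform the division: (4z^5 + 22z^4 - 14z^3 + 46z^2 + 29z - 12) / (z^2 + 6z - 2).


(4z^5 + 22z^4 - 14z^3 + 46z^2 + 29z - 12) / (z^2 + 6z - 2)
Step 1: 4z^3 * (z^2 + 6z - 2) = 4z^5 + 24z^4 - 8z^3; subtract.
Step 2: -2z^2 * (z^2 + 6z - 2) = -2z^4 - 12z^3 + 4z^2; subtract.
Step 3: 6z * (z^2 + 6z - 2) = 6z^3 + 36z^2 - 12z; subtract.
Step 4: 6 * (z^2 + 6z - 2) = 6z^2 + 36z - 12; subtract.
Quotient: 4z^3 - 2z^2 + 6z + 6, Remainder: 5z


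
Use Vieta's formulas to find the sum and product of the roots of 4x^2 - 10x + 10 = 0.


For ax^2+bx+c=0: sum = -b/a, product = c/a.
a=4, b=-10, c=10
Sum = -(-10)/4 = 5/2
Product = (10)/4 = 5/2


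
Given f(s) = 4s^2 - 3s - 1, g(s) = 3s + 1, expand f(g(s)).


Substitute g(s) into f:
f(g(s)) = 4*(3s + 1)^2 + (-3)*(3s + 1) + (-1)
(3s + 1)^2 = 9s^2 + 6s + 1
Expand and combine: 36s^2 + 15s


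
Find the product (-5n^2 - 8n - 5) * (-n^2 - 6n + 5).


Distribute each term of the first polynomial:
  (-5n^2)(-n^2 - 6n + 5) = 5n^4 + 30n^3 - 25n^2
  (-8n)(-n^2 - 6n + 5) = 8n^3 + 48n^2 - 40n
  (-5)(-n^2 - 6n + 5) = 5n^2 + 30n - 25
Sum: 5n^4 + 38n^3 + 28n^2 - 10n - 25


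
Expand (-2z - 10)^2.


Expand (-2z - 10)^2 by repeated multiplication:
= 4z^2 + 40z + 100


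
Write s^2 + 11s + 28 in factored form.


Roots satisfy r1 + r2 = -b/a = -11 and r1*r2 = c/a = 28.
So r1 = -4, r2 = -7.
s^2 + 11s + 28 = (s - r1)(s - r2) = (s + 4)(s + 7)


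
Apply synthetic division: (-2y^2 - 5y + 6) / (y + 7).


Synthetic division with c = -7. Coefficients: -2, -5, 6
Bring down -2.
  -2 * -7 = 14; 14 - 5 = 9
  9 * -7 = -63; -63 + 6 = -57
Quotient: -2y + 9, Remainder: -57


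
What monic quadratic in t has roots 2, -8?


p(t) = (t - 2)(t + 8)
Expand: t^2 + 6t - 16


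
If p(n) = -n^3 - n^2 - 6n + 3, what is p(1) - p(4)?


p(1) = -5
p(4) = -101
p(1) - p(4) = -5 + 101 = 96


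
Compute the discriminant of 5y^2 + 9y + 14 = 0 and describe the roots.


D = b^2 - 4ac = (9)^2 - 4(5)(14) = 81 - 280 = -199
Since D < 0: two complex conjugate roots (no real roots)


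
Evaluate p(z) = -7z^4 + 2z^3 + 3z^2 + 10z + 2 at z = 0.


Using direct substitution:
  -7 * (0)^4 = 0
  2 * (0)^3 = 0
  3 * (0)^2 = 0
  10 * (0)^1 = 0
  constant: 2
Sum = 0 + 0 + 0 + 0 + 2 = 2


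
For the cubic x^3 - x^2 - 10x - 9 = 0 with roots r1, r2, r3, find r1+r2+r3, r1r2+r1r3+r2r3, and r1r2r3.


Monic cubic x^3+bx^2+cx+d=0: sum=-b, pairwise sum=c, product=-d.
b=-1, c=-10, d=-9
r1+r2+r3 = 1
r1r2+r1r3+r2r3 = -10
r1r2r3 = 9


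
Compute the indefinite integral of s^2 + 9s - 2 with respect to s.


Reverse power rule on each term:
  ∫ s^2 ds = (1/3)s^3
  ∫ 9s ds = (9/2)s^2
  ∫ -2 ds = -2s
F(s) = (1/3)s^3 + (9/2)s^2 - 2s + C


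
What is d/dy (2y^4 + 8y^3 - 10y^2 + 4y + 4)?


Apply the power rule term by term:
  d/dy(2y^4) = 8y^3
  d/dy(8y^3) = 24y^2
  d/dy(-10y^2) = -20y
  d/dy(4y) = 4
  d/dy(4) = 0
p'(y) = 8y^3 + 24y^2 - 20y + 4


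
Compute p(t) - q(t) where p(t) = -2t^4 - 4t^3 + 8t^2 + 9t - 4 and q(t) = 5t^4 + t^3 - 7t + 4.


Distribute the minus sign:
  (-2t^4 - 4t^3 + 8t^2 + 9t - 4)
- (5t^4 + t^3 - 7t + 4)
Negate second polynomial: -5t^4 - t^3 + 7t - 4
Add: -7t^4 - 5t^3 + 8t^2 + 16t - 8


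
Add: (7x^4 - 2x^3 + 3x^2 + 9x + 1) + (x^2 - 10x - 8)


Align terms by degree and add:
  7x^4 - 2x^3 + 3x^2 + 9x + 1
+ x^2 - 10x - 8
= 7x^4 - 2x^3 + 4x^2 - x - 7


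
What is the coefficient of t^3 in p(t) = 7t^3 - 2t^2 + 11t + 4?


Read off the coefficient of t^3: 7


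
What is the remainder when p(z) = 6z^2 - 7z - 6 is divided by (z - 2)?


By the Remainder Theorem, the remainder equals p(2):
  6*(2)^2 = 24
  -7*(2)^1 = -14
  constant: -6
Sum: 24 - 14 - 6 = 4


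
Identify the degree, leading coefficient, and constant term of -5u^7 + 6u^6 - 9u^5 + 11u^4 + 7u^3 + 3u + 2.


Highest power of u is 7, with coefficient -5. Constant term is 2.
Degree = 7, leading coefficient = -5, constant term = 2


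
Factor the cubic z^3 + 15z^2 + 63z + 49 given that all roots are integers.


Try integer roots (divisors of 49). z=-7: p(-7)=0.
Divide out (z + 7): quotient is z^2 + 8z + 7.
Factor the quadratic: (z + 7)(z + 1)
Result: (z + 7)(z + 7)(z + 1)


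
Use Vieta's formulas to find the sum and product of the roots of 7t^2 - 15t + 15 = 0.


For at^2+bt+c=0: sum = -b/a, product = c/a.
a=7, b=-15, c=15
Sum = -(-15)/7 = 15/7
Product = (15)/7 = 15/7


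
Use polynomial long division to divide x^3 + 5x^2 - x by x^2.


(x^3 + 5x^2 - x) / (x^2)
Step 1: x * (x^2) = x^3; subtract.
Step 2: 5 * (x^2) = 5x^2; subtract.
Quotient: x + 5, Remainder: -x


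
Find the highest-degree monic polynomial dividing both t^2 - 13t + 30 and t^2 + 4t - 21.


Factor each:
  t^2 - 13t + 30 = (t - 3)(t - 10)
  t^2 + 4t - 21 = (t - 3)(t + 7)
Common monic factor: t - 3


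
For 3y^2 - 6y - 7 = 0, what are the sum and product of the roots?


For ay^2+by+c=0: sum = -b/a, product = c/a.
a=3, b=-6, c=-7
Sum = -(-6)/3 = 2
Product = (-7)/3 = -7/3


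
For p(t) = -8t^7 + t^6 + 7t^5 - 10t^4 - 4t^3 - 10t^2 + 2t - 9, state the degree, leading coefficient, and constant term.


Highest power of t is 7, with coefficient -8. Constant term is -9.
Degree = 7, leading coefficient = -8, constant term = -9


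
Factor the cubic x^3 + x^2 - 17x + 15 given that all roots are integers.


Try integer roots (divisors of 15). x=-5: p(-5)=0.
Divide out (x + 5): quotient is x^2 - 4x + 3.
Factor the quadratic: (x - 3)(x - 1)
Result: (x + 5)(x - 3)(x - 1)


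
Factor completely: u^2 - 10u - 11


Roots satisfy r1 + r2 = -b/a = 10 and r1*r2 = c/a = -11.
So r1 = 11, r2 = -1.
u^2 - 10u - 11 = (u - r1)(u - r2) = (u - 11)(u + 1)


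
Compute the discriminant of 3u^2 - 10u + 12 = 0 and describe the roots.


D = b^2 - 4ac = (-10)^2 - 4(3)(12) = 100 - 144 = -44
Since D < 0: two complex conjugate roots (no real roots)


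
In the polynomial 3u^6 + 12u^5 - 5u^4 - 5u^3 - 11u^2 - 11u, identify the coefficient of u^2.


Read off the coefficient of u^2: -11


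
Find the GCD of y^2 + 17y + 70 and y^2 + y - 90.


Factor each:
  y^2 + 17y + 70 = (y + 10)(y + 7)
  y^2 + y - 90 = (y + 10)(y - 9)
Common monic factor: y + 10


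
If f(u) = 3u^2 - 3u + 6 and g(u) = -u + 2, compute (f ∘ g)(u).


Substitute g(u) into f:
f(g(u)) = 3*(-u + 2)^2 + (-3)*(-u + 2) + 6
(-u + 2)^2 = u^2 - 4u + 4
Expand and combine: 3u^2 - 9u + 12


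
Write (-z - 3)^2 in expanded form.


Expand (-z - 3)^2 by repeated multiplication:
= z^2 + 6z + 9


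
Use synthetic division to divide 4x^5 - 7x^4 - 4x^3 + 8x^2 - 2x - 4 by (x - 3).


Synthetic division with c = 3. Coefficients: 4, -7, -4, 8, -2, -4
Bring down 4.
  4 * 3 = 12; 12 - 7 = 5
  5 * 3 = 15; 15 - 4 = 11
  11 * 3 = 33; 33 + 8 = 41
  41 * 3 = 123; 123 - 2 = 121
  121 * 3 = 363; 363 - 4 = 359
Quotient: 4x^4 + 5x^3 + 11x^2 + 41x + 121, Remainder: 359


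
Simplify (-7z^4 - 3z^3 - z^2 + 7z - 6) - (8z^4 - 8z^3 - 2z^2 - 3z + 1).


Distribute the minus sign:
  (-7z^4 - 3z^3 - z^2 + 7z - 6)
- (8z^4 - 8z^3 - 2z^2 - 3z + 1)
Negate second polynomial: -8z^4 + 8z^3 + 2z^2 + 3z - 1
Add: -15z^4 + 5z^3 + z^2 + 10z - 7


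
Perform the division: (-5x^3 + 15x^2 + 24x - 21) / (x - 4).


(-5x^3 + 15x^2 + 24x - 21) / (x - 4)
Step 1: -5x^2 * (x - 4) = -5x^3 + 20x^2; subtract.
Step 2: -5x * (x - 4) = -5x^2 + 20x; subtract.
Step 3: 4 * (x - 4) = 4x - 16; subtract.
Quotient: -5x^2 - 5x + 4, Remainder: -5


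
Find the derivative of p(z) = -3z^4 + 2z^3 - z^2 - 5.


Apply the power rule term by term:
  d/dz(-3z^4) = -12z^3
  d/dz(2z^3) = 6z^2
  d/dz(-z^2) = -2z
  d/dz(-5) = 0
p'(z) = -12z^3 + 6z^2 - 2z


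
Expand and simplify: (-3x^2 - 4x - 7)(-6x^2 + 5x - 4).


Distribute each term of the first polynomial:
  (-3x^2)(-6x^2 + 5x - 4) = 18x^4 - 15x^3 + 12x^2
  (-4x)(-6x^2 + 5x - 4) = 24x^3 - 20x^2 + 16x
  (-7)(-6x^2 + 5x - 4) = 42x^2 - 35x + 28
Sum: 18x^4 + 9x^3 + 34x^2 - 19x + 28


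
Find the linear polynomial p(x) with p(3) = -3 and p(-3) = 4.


p(x) = mx + b. Using p(3)=-3, p(-3)=4:
m = (-3 - 4)/(3 + 3) = -7/6 = -7/6
b = -3 - m*(3) = -3 + 7/2 = 1/2
p(x) = -(7/6)x + (1/2)


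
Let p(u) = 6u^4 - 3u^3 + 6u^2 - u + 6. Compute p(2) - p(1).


p(2) = 100
p(1) = 14
p(2) - p(1) = 100 - 14 = 86


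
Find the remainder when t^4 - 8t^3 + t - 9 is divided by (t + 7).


By the Remainder Theorem, the remainder equals p(-7):
  1*(-7)^4 = 2401
  -8*(-7)^3 = 2744
  0*(-7)^2 = 0
  1*(-7)^1 = -7
  constant: -9
Sum: 2401 + 2744 + 0 - 7 - 9 = 5129


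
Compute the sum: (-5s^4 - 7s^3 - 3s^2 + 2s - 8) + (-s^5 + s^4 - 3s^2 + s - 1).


Align terms by degree and add:
  -5s^4 - 7s^3 - 3s^2 + 2s - 8
  -s^5 + s^4 - 3s^2 + s - 1
= -s^5 - 4s^4 - 7s^3 - 6s^2 + 3s - 9


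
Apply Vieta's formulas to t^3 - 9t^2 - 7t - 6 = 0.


Monic cubic t^3+bt^2+ct+d=0: sum=-b, pairwise sum=c, product=-d.
b=-9, c=-7, d=-6
r1+r2+r3 = 9
r1r2+r1r3+r2r3 = -7
r1r2r3 = 6


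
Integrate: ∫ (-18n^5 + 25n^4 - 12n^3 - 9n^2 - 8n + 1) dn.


Reverse power rule on each term:
  ∫ -18n^5 dn = -3n^6
  ∫ 25n^4 dn = 5n^5
  ∫ -12n^3 dn = -3n^4
  ∫ -9n^2 dn = -3n^3
  ∫ -8n dn = -4n^2
  ∫ 1 dn = n
F(n) = -3n^6 + 5n^5 - 3n^4 - 3n^3 - 4n^2 + n + C


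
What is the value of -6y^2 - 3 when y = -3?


Using direct substitution:
  -6 * (-3)^2 = -54
  0 * (-3)^1 = 0
  constant: -3
Sum = -54 + 0 - 3 = -57


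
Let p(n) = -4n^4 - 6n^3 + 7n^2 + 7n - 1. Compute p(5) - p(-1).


p(5) = -3041
p(-1) = 1
p(5) - p(-1) = -3041 - 1 = -3042


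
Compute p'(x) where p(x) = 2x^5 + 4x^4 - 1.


Apply the power rule term by term:
  d/dx(2x^5) = 10x^4
  d/dx(4x^4) = 16x^3
  d/dx(-1) = 0
p'(x) = 10x^4 + 16x^3


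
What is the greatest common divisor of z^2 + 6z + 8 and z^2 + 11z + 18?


Factor each:
  z^2 + 6z + 8 = (z + 2)(z + 4)
  z^2 + 11z + 18 = (z + 2)(z + 9)
Common monic factor: z + 2


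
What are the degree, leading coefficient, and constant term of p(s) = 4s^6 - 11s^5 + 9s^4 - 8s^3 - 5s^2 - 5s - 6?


Highest power of s is 6, with coefficient 4. Constant term is -6.
Degree = 6, leading coefficient = 4, constant term = -6


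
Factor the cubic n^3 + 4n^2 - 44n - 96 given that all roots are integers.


Try integer roots (divisors of -96). n=-2: p(-2)=0.
Divide out (n + 2): quotient is n^2 + 2n - 48.
Factor the quadratic: (n - 6)(n + 8)
Result: (n + 2)(n - 6)(n + 8)


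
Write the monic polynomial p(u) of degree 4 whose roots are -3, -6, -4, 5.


p(u) = (u + 3)(u + 6)(u + 4)(u - 5)
Expand: u^4 + 8u^3 - 11u^2 - 198u - 360


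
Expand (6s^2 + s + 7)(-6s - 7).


Distribute each term of the first polynomial:
  (6s^2)(-6s - 7) = -36s^3 - 42s^2
  (s)(-6s - 7) = -6s^2 - 7s
  (7)(-6s - 7) = -42s - 49
Sum: -36s^3 - 48s^2 - 49s - 49


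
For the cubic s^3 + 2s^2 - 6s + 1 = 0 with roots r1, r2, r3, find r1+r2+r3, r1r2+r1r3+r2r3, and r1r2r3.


Monic cubic s^3+bs^2+cs+d=0: sum=-b, pairwise sum=c, product=-d.
b=2, c=-6, d=1
r1+r2+r3 = -2
r1r2+r1r3+r2r3 = -6
r1r2r3 = -1


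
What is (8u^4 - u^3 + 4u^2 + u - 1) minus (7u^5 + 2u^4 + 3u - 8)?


Distribute the minus sign:
  (8u^4 - u^3 + 4u^2 + u - 1)
- (7u^5 + 2u^4 + 3u - 8)
Negate second polynomial: -7u^5 - 2u^4 - 3u + 8
Add: -7u^5 + 6u^4 - u^3 + 4u^2 - 2u + 7


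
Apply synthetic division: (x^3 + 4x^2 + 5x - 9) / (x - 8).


Synthetic division with c = 8. Coefficients: 1, 4, 5, -9
Bring down 1.
  1 * 8 = 8; 8 + 4 = 12
  12 * 8 = 96; 96 + 5 = 101
  101 * 8 = 808; 808 - 9 = 799
Quotient: x^2 + 12x + 101, Remainder: 799


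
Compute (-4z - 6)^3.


Expand (-4z - 6)^3 by repeated multiplication:
  (-4z - 6)^2 = 16z^2 + 48z + 36
= -64z^3 - 288z^2 - 432z - 216


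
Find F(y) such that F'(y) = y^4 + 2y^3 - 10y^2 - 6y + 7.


Reverse power rule on each term:
  ∫ y^4 dy = (1/5)y^5
  ∫ 2y^3 dy = (1/2)y^4
  ∫ -10y^2 dy = -(10/3)y^3
  ∫ -6y dy = -3y^2
  ∫ 7 dy = 7y
F(y) = (1/5)y^5 + (1/2)y^4 - (10/3)y^3 - 3y^2 + 7y + C


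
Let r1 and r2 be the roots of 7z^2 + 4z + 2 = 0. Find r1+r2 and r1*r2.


For az^2+bz+c=0: sum = -b/a, product = c/a.
a=7, b=4, c=2
Sum = -(4)/7 = -4/7
Product = (2)/7 = 2/7


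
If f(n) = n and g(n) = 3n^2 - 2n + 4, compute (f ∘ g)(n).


Substitute g(n) into f:
f(g(n)) = 1*(3n^2 - 2n + 4)
Expand and combine: 3n^2 - 2n + 4


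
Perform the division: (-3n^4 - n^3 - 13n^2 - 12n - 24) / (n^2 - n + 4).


(-3n^4 - n^3 - 13n^2 - 12n - 24) / (n^2 - n + 4)
Step 1: -3n^2 * (n^2 - n + 4) = -3n^4 + 3n^3 - 12n^2; subtract.
Step 2: -4n * (n^2 - n + 4) = -4n^3 + 4n^2 - 16n; subtract.
Step 3: -5 * (n^2 - n + 4) = -5n^2 + 5n - 20; subtract.
Quotient: -3n^2 - 4n - 5, Remainder: -n - 4


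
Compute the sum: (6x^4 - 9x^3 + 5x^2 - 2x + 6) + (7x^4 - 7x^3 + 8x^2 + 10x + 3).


Align terms by degree and add:
  6x^4 - 9x^3 + 5x^2 - 2x + 6
+ 7x^4 - 7x^3 + 8x^2 + 10x + 3
= 13x^4 - 16x^3 + 13x^2 + 8x + 9


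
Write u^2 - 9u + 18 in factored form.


Roots satisfy r1 + r2 = -b/a = 9 and r1*r2 = c/a = 18.
So r1 = 3, r2 = 6.
u^2 - 9u + 18 = (u - r1)(u - r2) = (u - 3)(u - 6)


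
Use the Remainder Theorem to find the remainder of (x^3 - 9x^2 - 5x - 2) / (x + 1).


By the Remainder Theorem, the remainder equals p(-1):
  1*(-1)^3 = -1
  -9*(-1)^2 = -9
  -5*(-1)^1 = 5
  constant: -2
Sum: -1 - 9 + 5 - 2 = -7


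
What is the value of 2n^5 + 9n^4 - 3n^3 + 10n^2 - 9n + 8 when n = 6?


Using direct substitution:
  2 * (6)^5 = 15552
  9 * (6)^4 = 11664
  -3 * (6)^3 = -648
  10 * (6)^2 = 360
  -9 * (6)^1 = -54
  constant: 8
Sum = 15552 + 11664 - 648 + 360 - 54 + 8 = 26882


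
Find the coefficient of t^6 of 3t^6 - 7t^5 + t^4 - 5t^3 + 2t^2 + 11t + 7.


Read off the coefficient of t^6: 3


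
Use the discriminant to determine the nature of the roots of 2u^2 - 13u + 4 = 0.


D = b^2 - 4ac = (-13)^2 - 4(2)(4) = 169 - 32 = 137
Since D > 0: two distinct irrational roots
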